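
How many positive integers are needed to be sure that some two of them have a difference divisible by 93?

94

Use the pigeonhole principle on residue classes: two integers differ by a multiple of 93 exactly when they share a remainder mod 93.
There are 93 residue classes mod 93, so 93 integers can all lie in distinct classes.
One more integer must repeat a residue, giving a difference divisible by 93. So n = 93 + 1 = 94.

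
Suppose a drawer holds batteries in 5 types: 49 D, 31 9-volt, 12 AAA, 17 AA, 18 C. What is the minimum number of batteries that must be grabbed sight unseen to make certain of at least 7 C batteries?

116

To avoid C batteries as long as possible, exhaust the other 4 types first.
The worst case draws every non-C battery first: 49 + 31 + 12 + 17 = 109.
The next 7 draws are then forced to be C, giving 109 + 7 = 116.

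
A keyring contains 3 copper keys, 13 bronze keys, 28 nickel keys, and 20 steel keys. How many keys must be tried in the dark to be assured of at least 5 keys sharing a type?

Treat the 4 types as pigeonholes.
In the worst case we take at most 4 of each type, but all 3 copper (fewer than 4), giving 3 + 4 + 4 + 4 = 15.
One more key then forces some type to 5, so 15 + 1 = 16.

16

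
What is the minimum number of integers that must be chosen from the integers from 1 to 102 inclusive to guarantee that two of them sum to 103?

52

Partition {1, …, 102} into 51 pairs: {1,102}, {2,101}, …, {51,52}.
Choosing 51 integers — say the integers 1 through 51 — takes one from each pair and avoids the property.
Choosing 52 forces two into the same pair by pigeonhole, and those sum to 103. So 52.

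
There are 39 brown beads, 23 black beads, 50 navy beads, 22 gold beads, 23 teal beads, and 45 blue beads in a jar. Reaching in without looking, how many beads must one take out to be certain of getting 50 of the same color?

In the worst case we take at most 49 of each color, but all 39 brown, all 23 black, all 22 gold, all 23 teal, and all 45 blue (fewer than 49), giving 39 + 23 + 49 + 22 + 23 + 45 = 201.
One more bead then forces some color to 50, so 201 + 1 = 202.

202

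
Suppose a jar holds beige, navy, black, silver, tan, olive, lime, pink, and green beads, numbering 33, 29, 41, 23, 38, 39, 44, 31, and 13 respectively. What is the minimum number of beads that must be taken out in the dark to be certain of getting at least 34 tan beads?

The worst case draws every non-tan bead first: 33 + 29 + 41 + 23 + 39 + 44 + 31 + 13 = 253.
The next 34 draws are then forced to be tan, giving 253 + 34 = 287.

287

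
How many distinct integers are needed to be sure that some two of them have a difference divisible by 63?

64

Two integers differ by a multiple of 63 exactly when they share a remainder mod 63.
There are 63 residue classes mod 63, so 63 integers can all lie in distinct classes.
One more integer must repeat a residue, giving a difference divisible by 63. So n = 63 + 1 = 64.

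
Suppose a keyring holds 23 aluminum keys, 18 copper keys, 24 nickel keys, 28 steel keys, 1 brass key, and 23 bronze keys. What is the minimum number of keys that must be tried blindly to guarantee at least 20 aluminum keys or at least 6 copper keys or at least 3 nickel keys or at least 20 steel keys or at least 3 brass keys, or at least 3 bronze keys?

49

Each of the 6 types has its own threshold; avoid all of them simultaneously.
The worst case stops just short of every target: 19 aluminum, 5 copper, 2 nickel, 19 steel, all 1 brass, 2 bronze — 19 + 5 + 2 + 19 + 1 + 2 = 48 keys.
One more key must push some type to its target, so 48 + 1 = 49.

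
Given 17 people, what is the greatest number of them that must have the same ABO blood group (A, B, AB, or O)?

5

There are 4 ABO blood groups, which serve as the pigeonholes.
If each of the 4 ABO blood groups held at most 4, the total would be at most 4 × 4 = 16 < 17, a contradiction.
So at least one holds ⌈17/4⌉ = 5.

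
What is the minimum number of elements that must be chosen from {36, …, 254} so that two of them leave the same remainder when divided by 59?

60

Group the integers by remainder mod 59; there are 59 residue classes, each nonempty in this range.
Choosing one from each class (59 integers) avoids any shared remainder.
One more choice must repeat a class, so two differ by a multiple of 59. Hence 59 + 1 = 60.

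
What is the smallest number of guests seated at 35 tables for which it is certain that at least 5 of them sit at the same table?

There are 35 tables acting as pigeonholes.
With 35 × 4 = 140 guests we could place exactly 4 in each, with no class reaching 5.
One more forces some class to hold 5, so 140 + 1 = 141.

141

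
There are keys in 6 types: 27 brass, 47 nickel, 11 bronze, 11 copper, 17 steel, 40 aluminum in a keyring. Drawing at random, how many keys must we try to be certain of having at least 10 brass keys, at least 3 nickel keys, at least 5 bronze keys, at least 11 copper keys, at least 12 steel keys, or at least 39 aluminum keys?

75

The worst case stops just short of every target: 9 brass, 2 nickel, 4 bronze, 10 copper, 11 steel, 38 aluminum — 9 + 2 + 4 + 10 + 11 + 38 = 74 keys.
One more key must push some type to its target, so 74 + 1 = 75.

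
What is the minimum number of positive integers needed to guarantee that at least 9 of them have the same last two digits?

801

There are 100 possible two-digit endings acting as pigeonholes.
With 100 × 8 = 800 positive integers we could place exactly 8 in each, with no class reaching 9.
One more forces some class to hold 9, so 800 + 1 = 801.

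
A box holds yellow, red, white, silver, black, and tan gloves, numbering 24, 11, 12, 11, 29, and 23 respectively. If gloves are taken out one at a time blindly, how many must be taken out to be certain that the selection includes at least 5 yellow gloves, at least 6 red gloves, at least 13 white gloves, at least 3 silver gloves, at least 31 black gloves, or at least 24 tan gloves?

76

Each of the 6 colors has its own threshold; avoid all of them simultaneously.
The worst case stops just short of every target: 4 yellow, 5 red, 12 white, 2 silver, all 29 black, 23 tan — 4 + 5 + 12 + 2 + 29 + 23 = 75 gloves.
One more glove must push some color to its target, so 75 + 1 = 76.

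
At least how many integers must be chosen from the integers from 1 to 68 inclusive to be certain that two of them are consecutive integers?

35

Partition {1, …, 68} into 34 pairs: {1,2}, {3,4}, …, {67,68}.
Choosing 34 integers — say the 34 even numbers 2, 4, …, 68 — takes one from each pair and avoids the property.
Choosing 35 forces two into the same pair by pigeonhole, and those are consecutive. So 35.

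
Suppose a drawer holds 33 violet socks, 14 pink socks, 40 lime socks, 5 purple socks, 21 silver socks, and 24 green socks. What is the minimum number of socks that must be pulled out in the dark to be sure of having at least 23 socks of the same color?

In the worst case we take at most 22 of each color, but all 14 pink, all 5 purple, and all 21 silver (fewer than 22), giving 22 + 14 + 22 + 5 + 21 + 22 = 106.
One more sock then forces some color to 23, so 106 + 1 = 107.

107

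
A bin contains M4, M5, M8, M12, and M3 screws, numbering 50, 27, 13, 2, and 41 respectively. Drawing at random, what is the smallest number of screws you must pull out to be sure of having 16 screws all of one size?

61

In the worst case we take at most 15 of each size, but all 13 M8 and all 2 M12 (fewer than 15), giving 15 + 15 + 13 + 2 + 15 = 60.
One more screw then forces some size to 16, so 60 + 1 = 61.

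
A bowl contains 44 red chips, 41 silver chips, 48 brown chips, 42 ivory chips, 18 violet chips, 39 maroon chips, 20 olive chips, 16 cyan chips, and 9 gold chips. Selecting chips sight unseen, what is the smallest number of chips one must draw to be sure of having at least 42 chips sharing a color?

In the worst case we take at most 41 of each color, but all 18 violet, all 39 maroon, all 20 olive, all 16 cyan, and all 9 gold (fewer than 41), giving 41 + 41 + 41 + 41 + 18 + 39 + 20 + 16 + 9 = 266.
One more chip then forces some color to 42, so 266 + 1 = 267.

267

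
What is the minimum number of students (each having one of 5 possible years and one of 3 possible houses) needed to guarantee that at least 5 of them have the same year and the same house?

There are 5 × 3 = 15 (year, house) combinations acting as pigeonholes.
With 15 × 4 = 60 students we could place exactly 4 in each, with no (year, house) pair reaching 5.
One more forces some (year, house) pair to hold 5, so 60 + 1 = 61.

61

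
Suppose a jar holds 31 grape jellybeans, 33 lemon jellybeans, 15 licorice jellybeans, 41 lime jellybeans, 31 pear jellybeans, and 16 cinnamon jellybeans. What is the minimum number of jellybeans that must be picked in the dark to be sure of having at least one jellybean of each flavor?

153

The hardest flavor to obtain is licorice: we could draw every other jellybean first — 167 − 15 = 152 jellybeans — without a single licorice one.
The next draw must be licorice, so 152 + 1 = 153.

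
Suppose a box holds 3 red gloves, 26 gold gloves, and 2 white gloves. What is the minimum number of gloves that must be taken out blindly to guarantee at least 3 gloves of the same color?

The worst case takes 2 gloves of each color without reaching 3 of any: 3 × 2 = 6.
The next glove must bring some color to 3, so 6 + 1 = 7.

7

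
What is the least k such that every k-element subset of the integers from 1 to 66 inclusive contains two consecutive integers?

Partition {1, …, 66} into 33 pairs: {1,2}, {3,4}, …, {65,66}.
Choosing 33 integers — say the 33 even numbers 2, 4, …, 66 — takes one from each pair and avoids the property.
Choosing 34 forces two into the same pair by pigeonhole, and those are consecutive. So 34.

34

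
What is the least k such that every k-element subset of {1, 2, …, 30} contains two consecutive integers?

Partition {1, …, 30} into 15 pairs: {1,2}, {3,4}, …, {29,30}.
Choosing 15 integers — say the 15 even numbers 2, 4, …, 30 — takes one from each pair and avoids the property.
Choosing 16 forces two into the same pair by pigeonhole, and those are consecutive. So 16.

16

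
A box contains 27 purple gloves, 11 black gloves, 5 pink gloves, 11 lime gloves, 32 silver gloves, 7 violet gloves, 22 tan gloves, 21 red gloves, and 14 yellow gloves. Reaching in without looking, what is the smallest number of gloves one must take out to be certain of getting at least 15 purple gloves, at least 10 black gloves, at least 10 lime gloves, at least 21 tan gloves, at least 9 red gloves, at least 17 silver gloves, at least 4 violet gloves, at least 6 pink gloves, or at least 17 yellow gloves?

99

Each of the 9 colors has its own threshold; avoid all of them simultaneously.
The worst case stops just short of every target: 14 purple, 9 black, 5 pink, 9 lime, 16 silver, 3 violet, 20 tan, 8 red, all 14 yellow — 14 + 9 + 5 + 9 + 16 + 3 + 20 + 8 + 14 = 98 gloves.
One more glove must push some color to its target, so 98 + 1 = 99.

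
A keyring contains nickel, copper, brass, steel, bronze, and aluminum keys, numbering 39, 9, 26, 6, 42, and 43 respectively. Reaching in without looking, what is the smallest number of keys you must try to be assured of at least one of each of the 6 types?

160

The hardest type to obtain is steel: we could draw every other key first — 165 − 6 = 159 keys — without a single steel one.
The next draw must be steel, so 159 + 1 = 160.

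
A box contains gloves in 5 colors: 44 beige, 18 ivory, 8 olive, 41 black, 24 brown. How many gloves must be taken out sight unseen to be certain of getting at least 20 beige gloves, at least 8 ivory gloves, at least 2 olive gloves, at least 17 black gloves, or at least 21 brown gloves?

64

The worst case stops just short of every target: 19 beige, 7 ivory, 1 olive, 16 black, 20 brown — 19 + 7 + 1 + 16 + 20 = 63 gloves.
One more glove must push some color to its target, so 63 + 1 = 64.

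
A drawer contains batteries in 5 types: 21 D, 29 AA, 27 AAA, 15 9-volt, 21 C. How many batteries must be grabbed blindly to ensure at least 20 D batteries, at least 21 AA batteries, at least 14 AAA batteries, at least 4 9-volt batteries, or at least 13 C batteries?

68

The worst case stops just short of every target: 19 D, 20 AA, 13 AAA, 3 9-volt, 12 C — 19 + 20 + 13 + 3 + 12 = 67 batteries.
One more battery must push some type to its target, so 67 + 1 = 68.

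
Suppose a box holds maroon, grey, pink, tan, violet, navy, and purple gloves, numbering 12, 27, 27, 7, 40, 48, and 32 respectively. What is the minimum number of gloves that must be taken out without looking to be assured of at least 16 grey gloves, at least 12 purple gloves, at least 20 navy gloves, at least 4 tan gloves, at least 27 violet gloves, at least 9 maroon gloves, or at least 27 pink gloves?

109

The worst case stops just short of every target: 8 maroon, 15 grey, 26 pink, 3 tan, 26 violet, 19 navy, 11 purple — 8 + 15 + 26 + 3 + 26 + 19 + 11 = 108 gloves.
One more glove must push some color to its target, so 108 + 1 = 109.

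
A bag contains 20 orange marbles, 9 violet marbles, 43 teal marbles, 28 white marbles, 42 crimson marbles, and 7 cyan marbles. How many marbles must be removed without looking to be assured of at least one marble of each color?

The hardest color to obtain is cyan: we could draw every other marble first — 149 − 7 = 142 marbles — without a single cyan one.
The next draw must be cyan, so 142 + 1 = 143.

143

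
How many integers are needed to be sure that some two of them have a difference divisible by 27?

28

Use the pigeonhole principle on residue classes: two integers differ by a multiple of 27 exactly when they share a remainder mod 27.
There are 27 residue classes mod 27, so 27 integers can all lie in distinct classes.
One more integer must repeat a residue, giving a difference divisible by 27. So n = 27 + 1 = 28.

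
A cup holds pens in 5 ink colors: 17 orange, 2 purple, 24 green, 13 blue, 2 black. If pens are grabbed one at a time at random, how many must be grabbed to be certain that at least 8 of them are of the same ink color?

26

In the worst case we take at most 7 of each ink color, but all 2 purple and all 2 black (fewer than 7), giving 7 + 2 + 7 + 7 + 2 = 25.
One more pen then forces some ink color to 8, so 25 + 1 = 26.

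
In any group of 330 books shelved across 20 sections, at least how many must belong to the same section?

17

The 330 books fall into 20 sections.
If each of the 20 sections held at most 16, the total would be at most 20 × 16 = 320 < 330, a contradiction.
So at least one holds ⌈330/20⌉ = 17.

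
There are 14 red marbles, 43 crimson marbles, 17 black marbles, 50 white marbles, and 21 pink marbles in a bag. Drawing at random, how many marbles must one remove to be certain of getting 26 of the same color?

In the worst case we take at most 25 of each color, but all 14 red, all 17 black, and all 21 pink (fewer than 25), giving 14 + 25 + 17 + 25 + 21 = 102.
One more marble then forces some color to 26, so 102 + 1 = 103.

103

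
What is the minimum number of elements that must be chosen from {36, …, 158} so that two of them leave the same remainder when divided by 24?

25

Group the integers by remainder mod 24; there are 24 residue classes, each nonempty in this range.
Choosing one from each class (24 integers) avoids any shared remainder.
One more choice must repeat a class, so two differ by a multiple of 24. Hence 24 + 1 = 25.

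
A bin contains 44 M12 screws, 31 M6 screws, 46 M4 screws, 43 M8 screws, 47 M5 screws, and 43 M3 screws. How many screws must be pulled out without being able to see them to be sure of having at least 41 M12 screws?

The worst case draws every non-M12 screw first: 31 + 46 + 43 + 47 + 43 = 210.
The next 41 draws are then forced to be M12, giving 210 + 41 = 251.

251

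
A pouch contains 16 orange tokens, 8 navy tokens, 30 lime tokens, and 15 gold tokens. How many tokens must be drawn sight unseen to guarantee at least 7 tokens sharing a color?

The worst case takes 6 tokens of each color without reaching 7 of any: 4 × 6 = 24.
The next token must bring some color to 7, so 24 + 1 = 25.

25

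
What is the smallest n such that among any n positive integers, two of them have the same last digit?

There are 10 possible last digits acting as pigeonholes.
With 10 positive integers we could place one in each, avoiding any repeat.
One more forces some class to hold 2, so 10 + 1 = 11.

11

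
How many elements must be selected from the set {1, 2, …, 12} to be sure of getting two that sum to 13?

Partition {1, …, 12} into 6 pairs: {1,12}, {2,11}, …, {6,7}.
Choosing 6 integers — say the integers 1 through 6 — takes one from each pair and avoids the property.
Choosing 7 forces two into the same pair by pigeonhole, and those sum to 13. So 7.

7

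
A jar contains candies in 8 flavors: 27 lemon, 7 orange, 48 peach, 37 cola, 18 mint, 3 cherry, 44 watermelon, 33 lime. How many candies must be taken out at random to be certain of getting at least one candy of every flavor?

The hardest flavor to obtain is cherry: we could draw every other candy first — 217 − 3 = 214 candies — without a single cherry one.
The next draw must be cherry, so 214 + 1 = 215.

215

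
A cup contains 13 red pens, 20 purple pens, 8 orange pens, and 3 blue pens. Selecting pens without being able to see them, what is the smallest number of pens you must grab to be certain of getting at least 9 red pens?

40

The worst case draws every non-red pen first: 20 + 8 + 3 = 31.
The next 9 draws are then forced to be red, giving 31 + 9 = 40.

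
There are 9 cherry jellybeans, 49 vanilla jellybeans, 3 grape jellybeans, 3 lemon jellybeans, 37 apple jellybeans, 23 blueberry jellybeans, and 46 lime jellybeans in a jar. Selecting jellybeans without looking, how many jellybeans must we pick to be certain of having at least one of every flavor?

The hardest flavor to obtain is grape: we could draw every other jellybean first — 170 − 3 = 167 jellybeans — without a single grape one.
The next draw must be grape, so 167 + 1 = 168.

168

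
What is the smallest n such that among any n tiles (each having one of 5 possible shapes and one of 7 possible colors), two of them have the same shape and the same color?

There are 5 × 7 = 35 (shape, color) combinations acting as pigeonholes.
With 35 tiles we could place one in each, avoiding any repeat.
One more forces some (shape, color) pair to hold 2, so 35 + 1 = 36.

36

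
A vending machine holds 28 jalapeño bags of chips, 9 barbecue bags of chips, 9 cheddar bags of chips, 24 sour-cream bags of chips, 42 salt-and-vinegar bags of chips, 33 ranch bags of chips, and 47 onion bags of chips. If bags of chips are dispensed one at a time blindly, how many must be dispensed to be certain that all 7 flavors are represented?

The hardest flavor to obtain is barbecue: we could draw every other bag of chips first — 192 − 9 = 183 bags of chips — without a single barbecue one.
The next draw must be barbecue, so 183 + 1 = 184.

184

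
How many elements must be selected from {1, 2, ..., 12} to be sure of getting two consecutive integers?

Partition {1, …, 12} into 6 pairs: {1,2}, {3,4}, …, {11,12}.
Choosing 6 integers — say the 6 even numbers 2, 4, …, 12 — takes one from each pair and avoids the property.
Choosing 7 forces two into the same pair by pigeonhole, and those are consecutive. So 7.

7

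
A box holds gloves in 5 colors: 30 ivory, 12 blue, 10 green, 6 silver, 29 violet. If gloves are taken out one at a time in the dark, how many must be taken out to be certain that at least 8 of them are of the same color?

35

In the worst case we take at most 7 of each color, but all 6 silver (fewer than 7), giving 7 + 7 + 7 + 6 + 7 = 34.
One more glove then forces some color to 8, so 34 + 1 = 35.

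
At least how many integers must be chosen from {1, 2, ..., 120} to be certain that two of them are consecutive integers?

61

Partition {1, …, 120} into 60 pairs: {1,2}, {3,4}, …, {119,120}.
Choosing 60 integers — say the 60 even numbers 2, 4, …, 120 — takes one from each pair and avoids the property.
Choosing 61 forces two into the same pair by pigeonhole, and those are consecutive. So 61.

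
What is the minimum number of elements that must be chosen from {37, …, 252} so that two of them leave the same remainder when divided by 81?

Group the integers by remainder mod 81; there are 81 residue classes, each nonempty in this range.
Choosing one from each class (81 integers) avoids any shared remainder.
One more choice must repeat a class, so two differ by a multiple of 81. Hence 81 + 1 = 82.

82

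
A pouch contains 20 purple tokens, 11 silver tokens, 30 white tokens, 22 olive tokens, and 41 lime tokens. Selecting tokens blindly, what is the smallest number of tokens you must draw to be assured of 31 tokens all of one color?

114

Treat the 5 colors as pigeonholes.
In the worst case we take at most 30 of each color, but all 20 purple, all 11 silver, and all 22 olive (fewer than 30), giving 20 + 11 + 30 + 22 + 30 = 113.
One more token then forces some color to 31, so 113 + 1 = 114.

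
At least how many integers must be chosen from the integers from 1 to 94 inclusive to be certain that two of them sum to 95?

Partition {1, …, 94} into 47 pairs: {1,94}, {2,93}, …, {47,48}.
Choosing 47 integers — say the integers 1 through 47 — takes one from each pair and avoids the property.
Choosing 48 forces two into the same pair by pigeonhole, and those sum to 95. So 48.

48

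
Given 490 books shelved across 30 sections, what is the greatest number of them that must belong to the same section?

17

The 490 books fall into 30 sections.
If each of the 30 sections held at most 16, the total would be at most 30 × 16 = 480 < 490, a contradiction.
So at least one holds ⌈490/30⌉ = 17.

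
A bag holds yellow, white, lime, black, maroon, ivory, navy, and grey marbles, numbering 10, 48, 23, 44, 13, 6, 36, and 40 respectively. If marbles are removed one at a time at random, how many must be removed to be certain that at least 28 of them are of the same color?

Treat the 8 colors as pigeonholes.
In the worst case we take at most 27 of each color, but all 10 yellow, all 23 lime, all 13 maroon, and all 6 ivory (fewer than 27), giving 10 + 27 + 23 + 27 + 13 + 6 + 27 + 27 = 160.
One more marble then forces some color to 28, so 160 + 1 = 161.

161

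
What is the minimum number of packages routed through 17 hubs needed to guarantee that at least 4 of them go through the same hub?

52

There are 17 hubs acting as pigeonholes.
With 17 × 3 = 51 packages we could place exactly 3 in each, with no class reaching 4.
One more forces some class to hold 4, so 51 + 1 = 52.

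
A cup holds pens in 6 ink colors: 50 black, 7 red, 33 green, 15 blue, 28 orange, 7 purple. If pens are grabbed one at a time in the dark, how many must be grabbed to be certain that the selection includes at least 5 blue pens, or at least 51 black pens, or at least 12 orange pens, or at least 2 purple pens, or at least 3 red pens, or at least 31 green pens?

99

The worst case stops just short of every target: 50 black, 2 red, 30 green, 4 blue, 11 orange, 1 purple — 50 + 2 + 30 + 4 + 11 + 1 = 98 pens.
One more pen must push some ink color to its target, so 98 + 1 = 99.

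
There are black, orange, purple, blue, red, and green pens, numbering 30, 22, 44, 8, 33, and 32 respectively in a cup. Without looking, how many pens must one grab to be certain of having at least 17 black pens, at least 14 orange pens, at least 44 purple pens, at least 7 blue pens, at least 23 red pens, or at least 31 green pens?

131

Each of the 6 ink colors has its own threshold; avoid all of them simultaneously.
The worst case stops just short of every target: 16 black, 13 orange, 43 purple, 6 blue, 22 red, 30 green — 16 + 13 + 43 + 6 + 22 + 30 = 130 pens.
One more pen must push some ink color to its target, so 130 + 1 = 131.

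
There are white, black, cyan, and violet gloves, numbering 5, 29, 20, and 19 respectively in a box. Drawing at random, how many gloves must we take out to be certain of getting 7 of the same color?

Treat the 4 colors as pigeonholes.
In the worst case we take at most 6 of each color, but all 5 white (fewer than 6), giving 5 + 6 + 6 + 6 = 23.
One more glove then forces some color to 7, so 23 + 1 = 24.

24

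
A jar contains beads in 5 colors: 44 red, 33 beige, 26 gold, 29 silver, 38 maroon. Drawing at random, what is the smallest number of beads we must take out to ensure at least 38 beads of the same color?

163

In the worst case we take at most 37 of each color, but all 33 beige, all 26 gold, and all 29 silver (fewer than 37), giving 37 + 33 + 26 + 29 + 37 = 162.
One more bead then forces some color to 38, so 162 + 1 = 163.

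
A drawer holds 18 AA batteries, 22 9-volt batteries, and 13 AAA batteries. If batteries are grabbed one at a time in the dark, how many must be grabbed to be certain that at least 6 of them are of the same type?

16

Treat the 3 types as pigeonholes.
The worst case takes 5 batteries of each type without reaching 6 of any: 3 × 5 = 15.
The next battery must bring some type to 6, so 15 + 1 = 16.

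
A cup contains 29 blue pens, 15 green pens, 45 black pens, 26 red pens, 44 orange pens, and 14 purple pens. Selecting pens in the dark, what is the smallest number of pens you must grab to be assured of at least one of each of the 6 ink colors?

The hardest ink color to obtain is purple: we could draw every other pen first — 173 − 14 = 159 pens — without a single purple one.
The next draw must be purple, so 159 + 1 = 160.

160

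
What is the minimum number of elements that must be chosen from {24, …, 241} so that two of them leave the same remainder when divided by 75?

Use the pigeonhole principle on residue classes: group the integers by remainder mod 75; there are 75 residue classes, each nonempty in this range.
Choosing one from each class (75 integers) avoids any shared remainder.
One more choice must repeat a class, so two differ by a multiple of 75. Hence 75 + 1 = 76.

76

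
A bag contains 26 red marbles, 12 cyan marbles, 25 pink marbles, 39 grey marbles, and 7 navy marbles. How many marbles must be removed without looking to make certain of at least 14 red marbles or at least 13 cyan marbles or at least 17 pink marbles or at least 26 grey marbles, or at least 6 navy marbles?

72

The worst case stops just short of every target: 13 red, 12 cyan, 16 pink, 25 grey, 5 navy — 13 + 12 + 16 + 25 + 5 = 71 marbles.
One more marble must push some color to its target, so 71 + 1 = 72.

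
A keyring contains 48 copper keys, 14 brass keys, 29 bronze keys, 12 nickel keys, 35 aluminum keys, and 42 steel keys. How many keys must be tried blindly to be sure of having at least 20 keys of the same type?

In the worst case we take at most 19 of each type, but all 14 brass and all 12 nickel (fewer than 19), giving 19 + 14 + 19 + 12 + 19 + 19 = 102.
One more key then forces some type to 20, so 102 + 1 = 103.

103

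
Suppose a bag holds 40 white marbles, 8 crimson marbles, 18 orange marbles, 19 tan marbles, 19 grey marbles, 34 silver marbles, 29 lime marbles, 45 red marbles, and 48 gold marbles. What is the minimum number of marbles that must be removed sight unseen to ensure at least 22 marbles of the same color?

170

Treat the 9 colors as pigeonholes.
In the worst case we take at most 21 of each color, but all 8 crimson, all 18 orange, all 19 tan, and all 19 grey (fewer than 21), giving 21 + 8 + 18 + 19 + 19 + 21 + 21 + 21 + 21 = 169.
One more marble then forces some color to 22, so 169 + 1 = 170.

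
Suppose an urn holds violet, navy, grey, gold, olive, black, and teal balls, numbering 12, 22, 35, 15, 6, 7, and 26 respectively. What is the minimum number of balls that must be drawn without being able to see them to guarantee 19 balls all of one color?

Treat the 7 colors as pigeonholes.
In the worst case we take at most 18 of each color, but all 12 violet, all 15 gold, all 6 olive, and all 7 black (fewer than 18), giving 12 + 18 + 18 + 15 + 6 + 7 + 18 = 94.
One more ball then forces some color to 19, so 94 + 1 = 95.

95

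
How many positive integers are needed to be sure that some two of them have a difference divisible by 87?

88

Use the pigeonhole principle on residue classes: two integers differ by a multiple of 87 exactly when they share a remainder mod 87.
There are 87 residue classes mod 87, so 87 integers can all lie in distinct classes.
One more integer must repeat a residue, giving a difference divisible by 87. So n = 87 + 1 = 88.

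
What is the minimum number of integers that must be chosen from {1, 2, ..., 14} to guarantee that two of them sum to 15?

8

Partition {1, …, 14} into 7 pairs: {1,14}, {2,13}, …, {7,8}.
Choosing 7 integers — say the integers 1 through 7 — takes one from each pair and avoids the property.
Choosing 8 forces two into the same pair by pigeonhole, and those sum to 15. So 8.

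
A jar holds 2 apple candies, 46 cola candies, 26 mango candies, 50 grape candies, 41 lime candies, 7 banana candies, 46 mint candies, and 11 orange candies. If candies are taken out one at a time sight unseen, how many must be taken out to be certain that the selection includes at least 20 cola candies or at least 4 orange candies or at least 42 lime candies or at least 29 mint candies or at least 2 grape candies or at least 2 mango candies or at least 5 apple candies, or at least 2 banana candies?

97

Each of the 8 flavors has its own threshold; avoid all of them simultaneously.
The worst case stops just short of every target: all 2 apple, 19 cola, 1 mango, 1 grape, 41 lime, 1 banana, 28 mint, 3 orange — 2 + 19 + 1 + 1 + 41 + 1 + 28 + 3 = 96 candies.
One more candy must push some flavor to its target, so 96 + 1 = 97.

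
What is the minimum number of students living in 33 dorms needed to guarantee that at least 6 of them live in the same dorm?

There are 33 dorms acting as pigeonholes.
With 33 × 5 = 165 students we could place exactly 5 in each, with no class reaching 6.
One more forces some class to hold 6, so 165 + 1 = 166.

166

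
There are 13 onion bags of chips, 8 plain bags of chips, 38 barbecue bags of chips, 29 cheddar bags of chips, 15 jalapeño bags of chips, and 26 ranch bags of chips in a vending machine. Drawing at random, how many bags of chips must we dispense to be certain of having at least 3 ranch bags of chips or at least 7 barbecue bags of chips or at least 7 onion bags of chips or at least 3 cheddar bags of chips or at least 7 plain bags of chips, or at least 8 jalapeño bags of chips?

Each of the 6 flavors has its own threshold; avoid all of them simultaneously.
The worst case stops just short of every target: 6 onion, 6 plain, 6 barbecue, 2 cheddar, 7 jalapeño, 2 ranch — 6 + 6 + 6 + 2 + 7 + 2 = 29 bags of chips.
One more bag of chips must push some flavor to its target, so 29 + 1 = 30.

30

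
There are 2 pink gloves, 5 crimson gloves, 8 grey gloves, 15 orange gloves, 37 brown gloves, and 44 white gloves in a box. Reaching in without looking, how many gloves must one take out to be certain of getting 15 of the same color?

Treat the 6 colors as pigeonholes.
In the worst case we take at most 14 of each color, but all 2 pink, all 5 crimson, and all 8 grey (fewer than 14), giving 2 + 5 + 8 + 14 + 14 + 14 = 57.
One more glove then forces some color to 15, so 57 + 1 = 58.

58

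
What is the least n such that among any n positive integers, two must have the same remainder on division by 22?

23

Use the pigeonhole principle on residue classes: two integers differ by a multiple of 22 exactly when they share a remainder mod 22.
There are 22 residue classes mod 22, so 22 integers can all lie in distinct classes.
One more integer must repeat a residue, giving a difference divisible by 22. So n = 22 + 1 = 23.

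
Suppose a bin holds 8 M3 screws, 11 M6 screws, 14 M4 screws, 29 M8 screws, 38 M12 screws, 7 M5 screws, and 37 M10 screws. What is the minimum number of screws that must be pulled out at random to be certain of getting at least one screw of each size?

138

The hardest size to obtain is M5: we could draw every other screw first — 144 − 7 = 137 screws — without a single M5 one.
The next draw must be M5, so 137 + 1 = 138.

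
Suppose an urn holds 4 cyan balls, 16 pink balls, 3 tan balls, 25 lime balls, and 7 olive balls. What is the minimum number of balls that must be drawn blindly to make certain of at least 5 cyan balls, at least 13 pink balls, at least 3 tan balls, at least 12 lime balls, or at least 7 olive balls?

36

Each of the 5 colors has its own threshold; avoid all of them simultaneously.
The worst case stops just short of every target: 4 cyan, 12 pink, 2 tan, 11 lime, 6 olive — 4 + 12 + 2 + 11 + 6 = 35 balls.
One more ball must push some color to its target, so 35 + 1 = 36.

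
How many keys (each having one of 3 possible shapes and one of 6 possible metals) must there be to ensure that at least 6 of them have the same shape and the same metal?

91

There are 3 × 6 = 18 (shape, metal) combinations acting as pigeonholes.
With 18 × 5 = 90 keys we could place exactly 5 in each, with no (shape, metal) pair reaching 6.
One more forces some (shape, metal) pair to hold 6, so 90 + 1 = 91.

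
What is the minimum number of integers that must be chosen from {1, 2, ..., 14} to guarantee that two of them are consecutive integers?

Partition {1, …, 14} into 7 pairs: {1,2}, {3,4}, …, {13,14}.
Choosing 7 integers — say the 7 even numbers 2, 4, …, 14 — takes one from each pair and avoids the property.
Choosing 8 forces two into the same pair by pigeonhole, and those are consecutive. So 8.

8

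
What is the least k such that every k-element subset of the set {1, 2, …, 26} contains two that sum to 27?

Partition {1, …, 26} into 13 pairs: {1,26}, {2,25}, …, {13,14}.
Choosing 13 integers — say the integers 1 through 13 — takes one from each pair and avoids the property.
Choosing 14 forces two into the same pair by pigeonhole, and those sum to 27. So 14.

14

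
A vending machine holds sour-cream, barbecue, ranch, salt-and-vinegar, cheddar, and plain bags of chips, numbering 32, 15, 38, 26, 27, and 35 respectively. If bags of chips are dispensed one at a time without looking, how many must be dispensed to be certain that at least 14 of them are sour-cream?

The worst case draws every non-sour-cream bag of chips first: 15 + 38 + 26 + 27 + 35 = 141.
The next 14 draws are then forced to be sour-cream, giving 141 + 14 = 155.

155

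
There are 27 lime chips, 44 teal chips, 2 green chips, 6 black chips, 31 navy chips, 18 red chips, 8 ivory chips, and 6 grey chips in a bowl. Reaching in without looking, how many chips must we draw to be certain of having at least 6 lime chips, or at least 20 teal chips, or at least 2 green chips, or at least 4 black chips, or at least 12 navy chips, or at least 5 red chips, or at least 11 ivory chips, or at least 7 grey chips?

Each of the 8 colors has its own threshold; avoid all of them simultaneously.
The worst case stops just short of every target: 5 lime, 19 teal, 1 green, 3 black, 11 navy, 4 red, all 8 ivory, 6 grey — 5 + 19 + 1 + 3 + 11 + 4 + 8 + 6 = 57 chips.
One more chip must push some color to its target, so 57 + 1 = 58.

58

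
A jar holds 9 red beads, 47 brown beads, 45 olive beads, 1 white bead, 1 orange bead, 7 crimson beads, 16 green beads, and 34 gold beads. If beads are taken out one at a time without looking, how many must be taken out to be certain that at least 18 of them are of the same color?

86

In the worst case we take at most 17 of each color, but all 9 red, all 1 white, all 1 orange, all 7 crimson, and all 16 green (fewer than 17), giving 9 + 17 + 17 + 1 + 1 + 7 + 16 + 17 = 85.
One more bead then forces some color to 18, so 85 + 1 = 86.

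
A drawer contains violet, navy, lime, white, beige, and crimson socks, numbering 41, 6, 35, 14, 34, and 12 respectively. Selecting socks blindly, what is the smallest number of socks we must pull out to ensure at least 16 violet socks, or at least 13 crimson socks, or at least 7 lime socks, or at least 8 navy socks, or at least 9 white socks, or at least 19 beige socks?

66

The worst case stops just short of every target: 15 violet, all 6 navy, 6 lime, 8 white, 18 beige, 12 crimson — 15 + 6 + 6 + 8 + 18 + 12 = 65 socks.
One more sock must push some color to its target, so 65 + 1 = 66.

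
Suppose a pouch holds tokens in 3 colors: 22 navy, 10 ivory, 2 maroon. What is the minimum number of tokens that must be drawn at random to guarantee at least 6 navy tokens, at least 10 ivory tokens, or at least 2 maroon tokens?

16

The worst case stops just short of every target: 5 navy, 9 ivory, 1 maroon — 5 + 9 + 1 = 15 tokens.
One more token must push some color to its target, so 15 + 1 = 16.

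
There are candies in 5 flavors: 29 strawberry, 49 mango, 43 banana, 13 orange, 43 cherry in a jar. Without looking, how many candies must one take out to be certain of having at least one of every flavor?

165

The hardest flavor to obtain is orange: we could draw every other candy first — 177 − 13 = 164 candies — without a single orange one.
The next draw must be orange, so 164 + 1 = 165.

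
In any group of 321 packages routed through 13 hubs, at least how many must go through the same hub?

The 321 packages fall into 13 hubs.
If each of the 13 hubs held at most 24, the total would be at most 13 × 24 = 312 < 321, a contradiction.
So at least one holds ⌈321/13⌉ = 25.

25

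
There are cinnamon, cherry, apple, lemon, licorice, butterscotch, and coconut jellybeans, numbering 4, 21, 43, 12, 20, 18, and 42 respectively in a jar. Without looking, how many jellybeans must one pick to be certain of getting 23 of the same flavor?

In the worst case we take at most 22 of each flavor, but all 4 cinnamon, all 21 cherry, all 12 lemon, all 20 licorice, and all 18 butterscotch (fewer than 22), giving 4 + 21 + 22 + 12 + 20 + 18 + 22 = 119.
One more jellybean then forces some flavor to 23, so 119 + 1 = 120.

120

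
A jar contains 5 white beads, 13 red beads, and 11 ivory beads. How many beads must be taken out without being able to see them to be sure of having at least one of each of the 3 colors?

25

The hardest color to obtain is white: we could draw every other bead first — 29 − 5 = 24 beads — without a single white one.
The next draw must be white, so 24 + 1 = 25.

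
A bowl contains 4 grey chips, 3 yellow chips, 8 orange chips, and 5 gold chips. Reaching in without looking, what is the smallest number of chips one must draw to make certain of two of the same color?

5

Treat the 4 colors as pigeonholes.
The worst case takes 1 chip of each color without reaching 2 of any: 4 × 1 = 4.
The next chip must bring some color to 2, so 4 + 1 = 5.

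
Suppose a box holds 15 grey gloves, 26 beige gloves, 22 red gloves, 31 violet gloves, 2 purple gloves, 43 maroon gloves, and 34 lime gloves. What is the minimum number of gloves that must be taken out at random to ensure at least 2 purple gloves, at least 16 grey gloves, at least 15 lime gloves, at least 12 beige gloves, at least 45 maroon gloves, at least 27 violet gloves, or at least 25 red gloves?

Each of the 7 colors has its own threshold; avoid all of them simultaneously.
The worst case stops just short of every target: 15 grey, 11 beige, all 22 red, 26 violet, 1 purple, all 43 maroon, 14 lime — 15 + 11 + 22 + 26 + 1 + 43 + 14 = 132 gloves.
One more glove must push some color to its target, so 132 + 1 = 133.

133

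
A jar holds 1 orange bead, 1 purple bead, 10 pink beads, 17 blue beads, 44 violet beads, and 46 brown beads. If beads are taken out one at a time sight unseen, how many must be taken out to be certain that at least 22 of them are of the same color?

In the worst case we take at most 21 of each color, but all 1 orange, all 1 purple, all 10 pink, and all 17 blue (fewer than 21), giving 1 + 1 + 10 + 17 + 21 + 21 = 71.
One more bead then forces some color to 22, so 71 + 1 = 72.

72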